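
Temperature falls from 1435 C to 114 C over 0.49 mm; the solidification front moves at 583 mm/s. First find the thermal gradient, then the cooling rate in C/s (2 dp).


G = (1435-114)/0.49 = 2695.91836735 C/mm
CR = 2695.91836735 * 583 = 1571720.41 C/s


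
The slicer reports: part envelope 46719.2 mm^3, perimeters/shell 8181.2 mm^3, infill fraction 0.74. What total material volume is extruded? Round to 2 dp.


V_infill = (46719.2 - 8181.2) * 0.74 = 28518.12
V_total = 8181.2 + 28518.12 = 36699.32 mm^3


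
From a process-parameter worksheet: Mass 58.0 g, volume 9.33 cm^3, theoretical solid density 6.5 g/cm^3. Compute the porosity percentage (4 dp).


rho_part = 58.0 / 9.33 = 6.21650589 g/cm^3
Porosity = (1 - 6.21650589/6.5)*100 = 4.3614 %


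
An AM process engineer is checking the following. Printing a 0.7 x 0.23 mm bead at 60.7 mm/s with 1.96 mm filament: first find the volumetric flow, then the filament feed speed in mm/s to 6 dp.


Q = 0.7 * 0.23 * 60.7 = 9.7727 mm^3/s
A_fil = pi*(1.96/2)^2 = 3.01718558 mm^2
v_feed = 9.7727 / 3.01718558 = 3.239012 mm/s


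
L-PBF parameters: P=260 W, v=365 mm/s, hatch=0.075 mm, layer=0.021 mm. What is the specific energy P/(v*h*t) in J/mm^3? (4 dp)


Build rate = 365 * 0.075 * 0.021 = 0.574875 mm^3/s
SE = 260 / 0.574875 = 452.2722 J/mm^3


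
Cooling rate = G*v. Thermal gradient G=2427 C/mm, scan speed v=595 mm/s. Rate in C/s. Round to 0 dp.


CR = 2427 * 595 = 1444065 C/s


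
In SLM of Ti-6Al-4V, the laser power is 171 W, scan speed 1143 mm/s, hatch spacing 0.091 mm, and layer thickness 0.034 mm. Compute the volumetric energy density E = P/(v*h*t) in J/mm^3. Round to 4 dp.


E = 171 / (1143*0.091*0.034) = 48.3537 J/mm^3


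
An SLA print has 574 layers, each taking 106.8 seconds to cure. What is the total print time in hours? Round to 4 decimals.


t = 574 * 106.8 / 3600 = 17.0287 hrs


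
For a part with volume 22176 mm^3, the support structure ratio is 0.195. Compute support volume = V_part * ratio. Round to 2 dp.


V_support = 22176 * 0.195 = 4324.32 mm^3


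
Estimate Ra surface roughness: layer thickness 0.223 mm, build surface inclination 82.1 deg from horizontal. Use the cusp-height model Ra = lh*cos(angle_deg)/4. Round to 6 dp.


Ra = 0.223 * cos(82.1) / 4 = 0.007663 mm


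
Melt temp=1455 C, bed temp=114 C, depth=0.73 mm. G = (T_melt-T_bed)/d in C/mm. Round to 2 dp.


G = (1455-114)/0.73 = 1836.99 C/mm


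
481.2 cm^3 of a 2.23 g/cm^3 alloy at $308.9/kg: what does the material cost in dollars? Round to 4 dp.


Mass = 481.2*2.23/1000 = 1.073076 kg
Cost = 1.073076 * 308.9 = 331.4732 $


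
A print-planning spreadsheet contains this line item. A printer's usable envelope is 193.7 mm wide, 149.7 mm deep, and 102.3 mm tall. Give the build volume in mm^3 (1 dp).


V = 193.7 * 149.7 * 102.3 = 2966381.8 mm^3


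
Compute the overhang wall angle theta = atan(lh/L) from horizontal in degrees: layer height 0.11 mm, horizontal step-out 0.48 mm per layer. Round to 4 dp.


angle = atan(0.11/0.48) = 12.9074 degrees


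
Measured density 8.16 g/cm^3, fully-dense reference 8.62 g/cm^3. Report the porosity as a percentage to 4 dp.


Porosity = (1-8.16/8.62)*100 = 5.3364 %


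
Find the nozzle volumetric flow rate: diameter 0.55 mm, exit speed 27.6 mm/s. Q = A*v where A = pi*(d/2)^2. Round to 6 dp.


A = pi*(0.55/2)^2 = 0.23758294 mm^2
Q = 0.23758294 * 27.6 = 6.557289 mm^3/s


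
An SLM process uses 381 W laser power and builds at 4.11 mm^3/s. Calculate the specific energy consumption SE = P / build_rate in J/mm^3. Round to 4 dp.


SE = 381 / 4.11 = 92.7007 J/mm^3


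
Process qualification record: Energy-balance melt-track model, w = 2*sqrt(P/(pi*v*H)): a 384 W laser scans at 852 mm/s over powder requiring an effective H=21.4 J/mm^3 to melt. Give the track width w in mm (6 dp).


w = 2*sqrt(384/(pi*852*21.4)) = 0.163755 mm


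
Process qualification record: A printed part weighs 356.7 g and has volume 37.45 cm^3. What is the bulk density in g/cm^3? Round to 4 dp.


rho = 356.7 / 37.45 = 9.5247 g/cm^3


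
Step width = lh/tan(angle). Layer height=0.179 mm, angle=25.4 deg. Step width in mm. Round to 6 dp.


step = 0.179 / tan(25.4) = 0.376973 mm


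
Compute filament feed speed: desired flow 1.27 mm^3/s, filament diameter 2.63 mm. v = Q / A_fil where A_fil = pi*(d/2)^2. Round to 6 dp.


A = pi*(2.63/2)^2 = 5.432521
v = 1.27 / 5.432521 = 0.233777 mm/s


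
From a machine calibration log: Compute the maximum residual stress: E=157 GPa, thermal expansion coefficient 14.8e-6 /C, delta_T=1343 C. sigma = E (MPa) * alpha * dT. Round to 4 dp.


sigma = 157*1000 * 14.8e-6 * 1343 = 3120.5948 MPa


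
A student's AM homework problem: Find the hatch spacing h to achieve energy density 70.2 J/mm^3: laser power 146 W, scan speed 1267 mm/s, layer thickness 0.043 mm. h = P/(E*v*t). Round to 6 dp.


h = 146 / (70.2*1267*0.043) = 0.038174 mm


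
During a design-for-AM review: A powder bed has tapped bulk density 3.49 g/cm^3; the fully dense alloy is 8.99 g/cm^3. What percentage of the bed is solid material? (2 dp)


Packing = (3.49/8.99)*100 = 38.82 %


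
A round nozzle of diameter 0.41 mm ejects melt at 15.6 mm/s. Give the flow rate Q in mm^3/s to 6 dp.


A = pi*(0.41/2)^2 = 0.13202543 mm^2
Q = 0.13202543 * 15.6 = 2.059597 mm^3/s


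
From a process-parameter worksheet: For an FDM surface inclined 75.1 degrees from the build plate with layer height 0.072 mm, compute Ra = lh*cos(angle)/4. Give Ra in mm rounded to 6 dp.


Ra = 0.072 * cos(75.1) / 4 = 0.004628 mm


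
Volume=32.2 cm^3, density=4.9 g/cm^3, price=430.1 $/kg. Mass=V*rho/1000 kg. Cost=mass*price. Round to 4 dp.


Mass = 32.2*4.9/1000 = 0.15778 kg
Cost = 0.15778 * 430.1 = 67.8612 $


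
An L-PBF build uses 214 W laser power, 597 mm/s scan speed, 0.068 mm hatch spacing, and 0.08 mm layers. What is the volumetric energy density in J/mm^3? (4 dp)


E = 214 / (597*0.068*0.08) = 65.8932 J/mm^3


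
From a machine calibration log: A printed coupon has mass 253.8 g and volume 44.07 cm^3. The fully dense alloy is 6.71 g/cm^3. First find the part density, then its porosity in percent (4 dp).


rho_part = 253.8 / 44.07 = 5.75901974 g/cm^3
Porosity = (1 - 5.75901974/6.71)*100 = 14.1726 %


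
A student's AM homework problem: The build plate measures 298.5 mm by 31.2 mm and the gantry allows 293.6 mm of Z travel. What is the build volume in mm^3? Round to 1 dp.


V = 298.5 * 31.2 * 293.6 = 2734355.5 mm^3


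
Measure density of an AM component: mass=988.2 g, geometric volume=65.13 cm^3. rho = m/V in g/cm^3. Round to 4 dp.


rho = 988.2 / 65.13 = 15.1727 g/cm^3


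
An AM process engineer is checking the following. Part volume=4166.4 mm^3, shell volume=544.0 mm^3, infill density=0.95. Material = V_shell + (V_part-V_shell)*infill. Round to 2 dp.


V_infill = (4166.4 - 544.0) * 0.95 = 3441.28
V_total = 544.0 + 3441.28 = 3985.28 mm^3


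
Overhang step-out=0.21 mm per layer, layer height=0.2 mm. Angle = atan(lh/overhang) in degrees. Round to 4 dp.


angle = atan(0.2/0.21) = 43.6028 degrees


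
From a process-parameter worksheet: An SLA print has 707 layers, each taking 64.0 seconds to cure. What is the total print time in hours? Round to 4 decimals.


t = 707 * 64.0 / 3600 = 12.5689 hrs


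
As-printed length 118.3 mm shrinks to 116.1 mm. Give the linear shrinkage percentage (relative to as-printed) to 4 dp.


Shrinkage = ((118.3-116.1)/118.3)*100 = 1.8597 %


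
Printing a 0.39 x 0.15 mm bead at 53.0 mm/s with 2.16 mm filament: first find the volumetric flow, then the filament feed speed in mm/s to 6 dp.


Q = 0.39 * 0.15 * 53.0 = 3.1005 mm^3/s
A_fil = pi*(2.16/2)^2 = 3.66435367 mm^2
v_feed = 3.1005 / 3.66435367 = 0.846125 mm/s


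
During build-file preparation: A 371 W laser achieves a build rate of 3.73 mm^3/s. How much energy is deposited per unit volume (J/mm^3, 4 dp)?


SE = 371 / 3.73 = 99.4638 J/mm^3


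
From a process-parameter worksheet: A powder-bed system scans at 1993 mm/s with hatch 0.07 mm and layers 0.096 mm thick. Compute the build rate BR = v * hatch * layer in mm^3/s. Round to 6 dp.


Rate = 1993 * 0.07 * 0.096 = 13.39296 mm^3/s


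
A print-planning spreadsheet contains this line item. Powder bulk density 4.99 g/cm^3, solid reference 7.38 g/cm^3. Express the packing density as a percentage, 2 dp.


Packing = (4.99/7.38)*100 = 67.62 %


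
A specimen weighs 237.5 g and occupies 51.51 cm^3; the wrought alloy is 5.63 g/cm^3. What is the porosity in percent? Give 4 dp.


rho_part = 237.5 / 51.51 = 4.61075519 g/cm^3
Porosity = (1 - 4.61075519/5.63)*100 = 18.1038 %


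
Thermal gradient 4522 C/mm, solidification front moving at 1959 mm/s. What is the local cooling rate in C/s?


CR = 4522 * 1959 = 8858598 C/s


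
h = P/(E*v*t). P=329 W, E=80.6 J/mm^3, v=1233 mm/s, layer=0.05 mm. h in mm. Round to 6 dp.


h = 329 / (80.6*1233*0.05) = 0.066211 mm


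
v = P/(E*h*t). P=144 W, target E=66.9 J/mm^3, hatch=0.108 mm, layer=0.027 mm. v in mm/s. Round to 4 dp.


v = 144 / (66.9*0.108*0.027) = 738.1572 mm/s


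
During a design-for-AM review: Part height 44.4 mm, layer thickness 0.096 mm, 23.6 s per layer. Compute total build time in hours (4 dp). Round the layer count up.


Layers = ceil(44.4/0.096) = 463
t = 463 * 23.6 / 3600 = 3.0352 hrs


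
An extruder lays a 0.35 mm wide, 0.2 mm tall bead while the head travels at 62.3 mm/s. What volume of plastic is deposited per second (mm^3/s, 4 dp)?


Rate = 0.35 * 0.2 * 62.3 = 4.361 mm^3/s


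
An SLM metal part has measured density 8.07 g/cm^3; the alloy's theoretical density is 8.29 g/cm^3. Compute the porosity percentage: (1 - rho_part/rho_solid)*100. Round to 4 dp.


Porosity = (1-8.07/8.29)*100 = 2.6538 %


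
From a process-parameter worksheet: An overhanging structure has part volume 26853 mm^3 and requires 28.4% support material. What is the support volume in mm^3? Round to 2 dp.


V_support = 26853 * 0.284 = 7626.25 mm^3


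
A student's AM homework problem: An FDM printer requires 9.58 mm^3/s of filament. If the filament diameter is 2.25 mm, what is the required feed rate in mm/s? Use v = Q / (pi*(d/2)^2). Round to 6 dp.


A = pi*(2.25/2)^2 = 3.976078
v = 9.58 / 3.976078 = 2.409409 mm/s


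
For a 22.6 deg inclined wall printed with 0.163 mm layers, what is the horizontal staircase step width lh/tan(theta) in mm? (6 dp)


step = 0.163 / tan(22.6) = 0.391582 mm


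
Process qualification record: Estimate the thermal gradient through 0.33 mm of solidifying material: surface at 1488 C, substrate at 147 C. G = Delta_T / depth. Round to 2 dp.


G = (1488-147)/0.33 = 4063.64 C/mm


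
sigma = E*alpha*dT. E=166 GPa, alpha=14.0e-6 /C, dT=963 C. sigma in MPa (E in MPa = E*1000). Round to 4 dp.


sigma = 166*1000 * 14.0e-6 * 963 = 2238.012 MPa


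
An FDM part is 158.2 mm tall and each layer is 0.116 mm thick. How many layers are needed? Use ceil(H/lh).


Layers = ceil(158.2/0.116) = 1364


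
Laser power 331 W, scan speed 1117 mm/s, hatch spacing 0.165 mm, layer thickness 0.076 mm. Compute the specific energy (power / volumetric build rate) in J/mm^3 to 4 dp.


Build rate = 1117 * 0.165 * 0.076 = 14.00718 mm^3/s
SE = 331 / 14.00718 = 23.6307 J/mm^3


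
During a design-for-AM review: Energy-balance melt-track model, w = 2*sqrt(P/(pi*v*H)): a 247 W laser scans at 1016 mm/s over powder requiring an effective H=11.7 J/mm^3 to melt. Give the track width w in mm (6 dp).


w = 2*sqrt(247/(pi*1016*11.7)) = 0.162654 mm


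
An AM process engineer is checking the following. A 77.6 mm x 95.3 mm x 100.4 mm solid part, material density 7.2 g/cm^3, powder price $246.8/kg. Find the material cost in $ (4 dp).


V = 77.6 * 95.3 * 100.4 = 742486.112 mm^3 = 742.486112 cm^3
Mass = 742.486112 * 7.2 / 1000 = 5.34590001 kg
Cost = 5.34590001 * 246.8 = 1319.3681 $


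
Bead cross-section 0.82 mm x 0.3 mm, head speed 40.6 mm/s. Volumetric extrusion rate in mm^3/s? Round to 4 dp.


Rate = 0.82 * 0.3 * 40.6 = 9.9876 mm^3/s


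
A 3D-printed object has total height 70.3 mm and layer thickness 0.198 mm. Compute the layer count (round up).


Layers = ceil(70.3/0.198) = 356


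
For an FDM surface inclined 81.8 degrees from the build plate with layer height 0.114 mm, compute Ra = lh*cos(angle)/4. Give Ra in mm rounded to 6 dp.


Ra = 0.114 * cos(81.8) / 4 = 0.004065 mm


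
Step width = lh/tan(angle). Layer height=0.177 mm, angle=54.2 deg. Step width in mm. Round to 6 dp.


step = 0.177 / tan(54.2) = 0.127656 mm


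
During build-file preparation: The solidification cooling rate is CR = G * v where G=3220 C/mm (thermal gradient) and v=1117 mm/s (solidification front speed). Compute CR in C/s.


CR = 3220 * 1117 = 3596740 C/s


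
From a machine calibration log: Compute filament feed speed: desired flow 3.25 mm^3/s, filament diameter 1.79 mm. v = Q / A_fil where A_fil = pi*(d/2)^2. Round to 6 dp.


A = pi*(1.79/2)^2 = 2.516494
v = 3.25 / 2.516494 = 1.291479 mm/s


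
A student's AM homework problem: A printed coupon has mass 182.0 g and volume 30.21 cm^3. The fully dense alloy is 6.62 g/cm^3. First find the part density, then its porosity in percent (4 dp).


rho_part = 182.0 / 30.21 = 6.0244952 g/cm^3
Porosity = (1 - 6.0244952/6.62)*100 = 8.9955 %


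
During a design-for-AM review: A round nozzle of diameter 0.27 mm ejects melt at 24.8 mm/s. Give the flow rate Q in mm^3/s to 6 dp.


A = pi*(0.27/2)^2 = 0.05725553 mm^2
Q = 0.05725553 * 24.8 = 1.419937 mm^3/s


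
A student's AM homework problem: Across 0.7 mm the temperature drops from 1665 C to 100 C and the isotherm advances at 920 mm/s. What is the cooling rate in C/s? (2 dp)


G = (1665-100)/0.7 = 2235.71428571 C/mm
CR = 2235.71428571 * 920 = 2056857.14 C/s


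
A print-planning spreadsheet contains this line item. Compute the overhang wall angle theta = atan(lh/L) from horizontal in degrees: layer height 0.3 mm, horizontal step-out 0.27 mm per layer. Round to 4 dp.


angle = atan(0.3/0.27) = 48.0128 degrees


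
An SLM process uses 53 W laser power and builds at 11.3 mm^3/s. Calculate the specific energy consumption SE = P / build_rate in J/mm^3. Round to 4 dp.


SE = 53 / 11.3 = 4.6903 J/mm^3


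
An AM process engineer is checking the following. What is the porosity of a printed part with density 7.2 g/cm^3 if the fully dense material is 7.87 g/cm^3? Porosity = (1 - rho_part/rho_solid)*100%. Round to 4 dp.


Porosity = (1-7.2/7.87)*100 = 8.5133 %


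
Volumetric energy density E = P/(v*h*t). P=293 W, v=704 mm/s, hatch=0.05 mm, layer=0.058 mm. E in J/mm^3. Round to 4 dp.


E = 293 / (704*0.05*0.058) = 143.5149 J/mm^3


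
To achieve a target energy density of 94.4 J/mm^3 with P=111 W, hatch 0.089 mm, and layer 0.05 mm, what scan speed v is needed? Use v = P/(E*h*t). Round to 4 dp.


v = 111 / (94.4*0.089*0.05) = 264.2354 mm/s


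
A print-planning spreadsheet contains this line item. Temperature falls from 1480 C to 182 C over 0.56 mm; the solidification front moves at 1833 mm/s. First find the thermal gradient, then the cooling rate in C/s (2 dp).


G = (1480-182)/0.56 = 2317.85714286 C/mm
CR = 2317.85714286 * 1833 = 4248632.14 C/s


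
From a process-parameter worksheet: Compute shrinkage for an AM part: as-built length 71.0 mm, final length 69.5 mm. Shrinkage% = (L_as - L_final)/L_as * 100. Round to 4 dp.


Shrinkage = ((71.0-69.5)/71.0)*100 = 2.1127 %


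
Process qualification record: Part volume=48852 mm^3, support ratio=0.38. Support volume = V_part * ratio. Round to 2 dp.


V_support = 48852 * 0.38 = 18563.76 mm^3


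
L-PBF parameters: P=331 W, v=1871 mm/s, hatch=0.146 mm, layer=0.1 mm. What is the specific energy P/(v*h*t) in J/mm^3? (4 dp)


Build rate = 1871 * 0.146 * 0.1 = 27.3166 mm^3/s
SE = 331 / 27.3166 = 12.1172 J/mm^3


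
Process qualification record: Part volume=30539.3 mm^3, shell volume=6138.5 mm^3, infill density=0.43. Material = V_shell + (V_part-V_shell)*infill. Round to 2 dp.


V_infill = (30539.3 - 6138.5) * 0.43 = 10492.34
V_total = 6138.5 + 10492.34 = 16630.84 mm^3


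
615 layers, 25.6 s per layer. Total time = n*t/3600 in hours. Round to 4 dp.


t = 615 * 25.6 / 3600 = 4.3733 hrs


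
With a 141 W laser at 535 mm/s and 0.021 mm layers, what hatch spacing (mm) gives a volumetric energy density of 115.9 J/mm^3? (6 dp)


h = 141 / (115.9*535*0.021) = 0.108284 mm


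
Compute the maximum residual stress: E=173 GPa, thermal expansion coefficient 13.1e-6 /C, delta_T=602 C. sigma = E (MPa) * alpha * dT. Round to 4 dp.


sigma = 173*1000 * 13.1e-6 * 602 = 1364.3126 MPa


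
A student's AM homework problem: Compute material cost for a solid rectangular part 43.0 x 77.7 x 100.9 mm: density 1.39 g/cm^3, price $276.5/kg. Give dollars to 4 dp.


V = 43.0 * 77.7 * 100.9 = 337116.99 mm^3 = 337.11699 cm^3
Mass = 337.11699 * 1.39 / 1000 = 0.46859262 kg
Cost = 0.46859262 * 276.5 = 129.5659 $


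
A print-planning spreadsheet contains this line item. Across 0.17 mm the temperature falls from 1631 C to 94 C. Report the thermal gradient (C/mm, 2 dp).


G = (1631-94)/0.17 = 9041.18 C/mm


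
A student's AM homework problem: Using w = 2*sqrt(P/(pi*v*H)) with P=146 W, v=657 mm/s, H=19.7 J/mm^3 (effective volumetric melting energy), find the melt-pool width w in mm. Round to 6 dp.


w = 2*sqrt(146/(pi*657*19.7)) = 0.119844 mm


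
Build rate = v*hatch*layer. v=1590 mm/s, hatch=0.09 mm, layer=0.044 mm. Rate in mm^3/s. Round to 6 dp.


Rate = 1590 * 0.09 * 0.044 = 6.2964 mm^3/s


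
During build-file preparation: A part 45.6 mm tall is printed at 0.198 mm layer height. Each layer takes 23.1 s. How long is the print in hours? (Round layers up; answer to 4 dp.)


Layers = ceil(45.6/0.198) = 231
t = 231 * 23.1 / 3600 = 1.4823 hrs


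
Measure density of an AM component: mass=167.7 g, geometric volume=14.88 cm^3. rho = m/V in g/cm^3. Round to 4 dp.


rho = 167.7 / 14.88 = 11.2702 g/cm^3


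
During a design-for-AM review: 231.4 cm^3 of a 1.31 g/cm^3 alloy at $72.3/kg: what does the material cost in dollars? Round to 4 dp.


Mass = 231.4*1.31/1000 = 0.303134 kg
Cost = 0.303134 * 72.3 = 21.9166 $


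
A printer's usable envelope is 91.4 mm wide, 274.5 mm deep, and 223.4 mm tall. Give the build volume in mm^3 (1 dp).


V = 91.4 * 274.5 * 223.4 = 5604949.6 mm^3


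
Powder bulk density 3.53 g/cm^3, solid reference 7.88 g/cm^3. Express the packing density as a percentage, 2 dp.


Packing = (3.53/7.88)*100 = 44.8 %


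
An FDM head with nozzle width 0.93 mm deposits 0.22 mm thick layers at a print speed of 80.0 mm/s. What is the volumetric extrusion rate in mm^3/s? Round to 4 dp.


Rate = 0.93 * 0.22 * 80.0 = 16.368 mm^3/s


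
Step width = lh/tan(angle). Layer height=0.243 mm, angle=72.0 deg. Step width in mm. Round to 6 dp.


step = 0.243 / tan(72.0) = 0.078955 mm


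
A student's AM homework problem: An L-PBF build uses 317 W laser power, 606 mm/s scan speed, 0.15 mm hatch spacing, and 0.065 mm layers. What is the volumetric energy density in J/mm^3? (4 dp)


E = 317 / (606*0.15*0.065) = 53.6515 J/mm^3


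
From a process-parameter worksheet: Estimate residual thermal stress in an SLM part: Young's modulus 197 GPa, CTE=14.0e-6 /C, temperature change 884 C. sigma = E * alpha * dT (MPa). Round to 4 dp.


sigma = 197*1000 * 14.0e-6 * 884 = 2438.072 MPa


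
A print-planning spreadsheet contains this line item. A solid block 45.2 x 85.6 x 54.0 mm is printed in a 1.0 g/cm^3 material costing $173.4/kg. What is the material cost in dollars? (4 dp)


V = 45.2 * 85.6 * 54.0 = 208932.48 mm^3 = 208.93248 cm^3
Mass = 208.93248 * 1.0 / 1000 = 0.20893248 kg
Cost = 0.20893248 * 173.4 = 36.2289 $


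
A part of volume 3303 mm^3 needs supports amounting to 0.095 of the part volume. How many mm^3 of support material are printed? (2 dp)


V_support = 3303 * 0.095 = 313.79 mm^3


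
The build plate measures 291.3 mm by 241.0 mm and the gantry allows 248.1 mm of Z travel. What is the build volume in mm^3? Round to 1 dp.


V = 291.3 * 241.0 * 248.1 = 17417438.7 mm^3


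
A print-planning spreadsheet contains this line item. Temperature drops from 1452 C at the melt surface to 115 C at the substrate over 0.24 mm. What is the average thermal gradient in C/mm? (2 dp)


G = (1452-115)/0.24 = 5570.83 C/mm


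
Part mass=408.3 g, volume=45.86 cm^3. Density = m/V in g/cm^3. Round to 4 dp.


rho = 408.3 / 45.86 = 8.9032 g/cm^3


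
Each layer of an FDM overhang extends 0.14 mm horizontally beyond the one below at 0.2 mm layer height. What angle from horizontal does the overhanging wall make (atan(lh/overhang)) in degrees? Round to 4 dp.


angle = atan(0.2/0.14) = 55.008 degrees


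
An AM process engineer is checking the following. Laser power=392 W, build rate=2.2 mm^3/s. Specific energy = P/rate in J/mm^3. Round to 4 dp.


SE = 392 / 2.2 = 178.1818 J/mm^3


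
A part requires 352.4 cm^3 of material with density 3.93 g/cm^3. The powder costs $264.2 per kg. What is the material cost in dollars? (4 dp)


Mass = 352.4*3.93/1000 = 1.384932 kg
Cost = 1.384932 * 264.2 = 365.899 $


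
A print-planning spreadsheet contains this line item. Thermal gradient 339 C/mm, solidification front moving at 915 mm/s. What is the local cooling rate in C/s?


CR = 339 * 915 = 310185 C/s


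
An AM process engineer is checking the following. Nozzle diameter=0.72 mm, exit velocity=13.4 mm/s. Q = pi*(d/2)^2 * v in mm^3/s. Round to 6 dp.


A = pi*(0.72/2)^2 = 0.40715041 mm^2
Q = 0.40715041 * 13.4 = 5.455815 mm^3/s


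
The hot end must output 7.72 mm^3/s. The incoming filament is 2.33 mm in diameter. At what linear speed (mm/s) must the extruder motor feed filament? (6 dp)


A = pi*(2.33/2)^2 = 4.263848
v = 7.72 / 4.263848 = 1.810571 mm/s


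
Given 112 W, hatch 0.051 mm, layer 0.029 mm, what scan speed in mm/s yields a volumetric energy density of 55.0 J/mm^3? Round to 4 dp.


v = 112 / (55.0*0.051*0.029) = 1376.8517 mm/s


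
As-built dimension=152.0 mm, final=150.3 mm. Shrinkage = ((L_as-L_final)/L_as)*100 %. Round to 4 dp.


Shrinkage = ((152.0-150.3)/152.0)*100 = 1.1184 %


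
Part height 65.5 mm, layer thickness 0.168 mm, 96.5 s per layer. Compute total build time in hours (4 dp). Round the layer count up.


Layers = ceil(65.5/0.168) = 390
t = 390 * 96.5 / 3600 = 10.4542 hrs


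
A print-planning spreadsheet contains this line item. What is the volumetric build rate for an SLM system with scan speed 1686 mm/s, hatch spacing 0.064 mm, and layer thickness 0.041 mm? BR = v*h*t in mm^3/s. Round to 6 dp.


Rate = 1686 * 0.064 * 0.041 = 4.424064 mm^3/s


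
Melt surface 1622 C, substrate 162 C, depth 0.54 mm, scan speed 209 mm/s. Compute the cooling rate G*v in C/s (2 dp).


G = (1622-162)/0.54 = 2703.7037037 C/mm
CR = 2703.7037037 * 209 = 565074.07 C/s


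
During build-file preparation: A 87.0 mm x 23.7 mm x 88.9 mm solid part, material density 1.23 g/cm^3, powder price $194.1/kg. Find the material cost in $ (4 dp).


V = 87.0 * 23.7 * 88.9 = 183302.91 mm^3 = 183.30291 cm^3
Mass = 183.30291 * 1.23 / 1000 = 0.22546258 kg
Cost = 0.22546258 * 194.1 = 43.7623 $


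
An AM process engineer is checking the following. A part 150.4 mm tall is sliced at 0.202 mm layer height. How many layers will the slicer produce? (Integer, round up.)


Layers = ceil(150.4/0.202) = 745


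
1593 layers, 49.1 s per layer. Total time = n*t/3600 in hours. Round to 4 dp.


t = 1593 * 49.1 / 3600 = 21.7268 hrs


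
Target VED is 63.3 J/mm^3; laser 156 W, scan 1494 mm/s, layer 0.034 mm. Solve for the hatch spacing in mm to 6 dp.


h = 156 / (63.3*1494*0.034) = 0.048517 mm


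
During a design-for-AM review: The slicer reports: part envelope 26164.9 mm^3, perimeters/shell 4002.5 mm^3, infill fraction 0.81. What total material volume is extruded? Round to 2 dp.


V_infill = (26164.9 - 4002.5) * 0.81 = 17951.54
V_total = 4002.5 + 17951.54 = 21954.04 mm^3


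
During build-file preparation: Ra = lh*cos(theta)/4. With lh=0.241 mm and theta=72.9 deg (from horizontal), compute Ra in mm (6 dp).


Ra = 0.241 * cos(72.9) / 4 = 0.017716 mm


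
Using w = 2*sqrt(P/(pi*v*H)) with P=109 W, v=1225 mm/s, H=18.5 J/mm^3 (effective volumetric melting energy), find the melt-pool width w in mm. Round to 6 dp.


w = 2*sqrt(109/(pi*1225*18.5)) = 0.078255 mm


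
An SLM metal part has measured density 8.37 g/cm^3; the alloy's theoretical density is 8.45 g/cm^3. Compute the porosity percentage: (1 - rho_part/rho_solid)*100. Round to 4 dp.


Porosity = (1-8.37/8.45)*100 = 0.9467 %


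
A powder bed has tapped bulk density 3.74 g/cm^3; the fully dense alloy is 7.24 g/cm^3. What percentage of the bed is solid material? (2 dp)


Packing = (3.74/7.24)*100 = 51.66 %


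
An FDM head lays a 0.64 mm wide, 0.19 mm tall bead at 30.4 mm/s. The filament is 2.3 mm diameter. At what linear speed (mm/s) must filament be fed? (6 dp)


Q = 0.64 * 0.19 * 30.4 = 3.69664 mm^3/s
A_fil = pi*(2.3/2)^2 = 4.15475628 mm^2
v_feed = 3.69664 / 4.15475628 = 0.889737 mm/s


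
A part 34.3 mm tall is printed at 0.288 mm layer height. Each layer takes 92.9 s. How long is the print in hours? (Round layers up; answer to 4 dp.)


Layers = ceil(34.3/0.288) = 120
t = 120 * 92.9 / 3600 = 3.0967 hrs


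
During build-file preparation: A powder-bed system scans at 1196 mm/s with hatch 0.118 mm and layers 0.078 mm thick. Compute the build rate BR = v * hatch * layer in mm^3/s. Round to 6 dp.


Rate = 1196 * 0.118 * 0.078 = 11.007984 mm^3/s


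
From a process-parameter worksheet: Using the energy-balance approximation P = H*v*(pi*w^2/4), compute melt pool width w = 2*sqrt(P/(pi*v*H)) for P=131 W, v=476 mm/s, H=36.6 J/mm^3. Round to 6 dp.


w = 2*sqrt(131/(pi*476*36.6)) = 0.097847 mm


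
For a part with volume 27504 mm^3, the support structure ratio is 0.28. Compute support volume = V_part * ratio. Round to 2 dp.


V_support = 27504 * 0.28 = 7701.12 mm^3


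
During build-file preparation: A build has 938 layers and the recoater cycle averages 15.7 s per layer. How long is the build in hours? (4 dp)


t = 938 * 15.7 / 3600 = 4.0907 hrs


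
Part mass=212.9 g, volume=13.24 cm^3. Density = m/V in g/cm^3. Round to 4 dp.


rho = 212.9 / 13.24 = 16.0801 g/cm^3


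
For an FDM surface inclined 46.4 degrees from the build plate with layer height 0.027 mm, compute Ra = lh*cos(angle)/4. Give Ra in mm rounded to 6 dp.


Ra = 0.027 * cos(46.4) / 4 = 0.004655 mm


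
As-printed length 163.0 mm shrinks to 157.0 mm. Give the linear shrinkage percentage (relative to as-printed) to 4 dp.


Shrinkage = ((163.0-157.0)/163.0)*100 = 3.681 %


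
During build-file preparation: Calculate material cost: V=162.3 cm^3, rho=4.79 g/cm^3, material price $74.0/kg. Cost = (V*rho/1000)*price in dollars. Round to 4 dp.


Mass = 162.3*4.79/1000 = 0.777417 kg
Cost = 0.777417 * 74.0 = 57.5289 $


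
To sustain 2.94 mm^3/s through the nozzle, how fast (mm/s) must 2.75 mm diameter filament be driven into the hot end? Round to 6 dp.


A = pi*(2.75/2)^2 = 5.939574
v = 2.94 / 5.939574 = 0.494985 mm/s


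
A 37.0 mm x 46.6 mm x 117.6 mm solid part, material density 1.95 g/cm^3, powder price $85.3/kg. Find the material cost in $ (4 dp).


V = 37.0 * 46.6 * 117.6 = 202765.92 mm^3 = 202.76592 cm^3
Mass = 202.76592 * 1.95 / 1000 = 0.39539354 kg
Cost = 0.39539354 * 85.3 = 33.7271 $


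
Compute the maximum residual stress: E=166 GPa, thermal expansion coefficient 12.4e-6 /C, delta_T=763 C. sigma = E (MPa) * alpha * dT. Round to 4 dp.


sigma = 166*1000 * 12.4e-6 * 763 = 1570.5592 MPa


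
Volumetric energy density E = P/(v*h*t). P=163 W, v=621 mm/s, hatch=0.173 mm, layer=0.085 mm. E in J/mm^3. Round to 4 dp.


E = 163 / (621*0.173*0.085) = 17.8497 J/mm^3


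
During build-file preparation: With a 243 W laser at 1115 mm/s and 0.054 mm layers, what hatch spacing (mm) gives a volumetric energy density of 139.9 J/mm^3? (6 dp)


h = 243 / (139.9*1115*0.054) = 0.028848 mm


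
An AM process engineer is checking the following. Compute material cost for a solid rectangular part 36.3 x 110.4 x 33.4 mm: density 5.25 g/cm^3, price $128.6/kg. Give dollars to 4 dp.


V = 36.3 * 110.4 * 33.4 = 133851.168 mm^3 = 133.851168 cm^3
Mass = 133.851168 * 5.25 / 1000 = 0.70271863 kg
Cost = 0.70271863 * 128.6 = 90.3696 $


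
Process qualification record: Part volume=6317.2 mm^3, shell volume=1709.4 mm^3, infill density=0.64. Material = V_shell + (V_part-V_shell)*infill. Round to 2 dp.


V_infill = (6317.2 - 1709.4) * 0.64 = 2948.99
V_total = 1709.4 + 2948.99 = 4658.39 mm^3


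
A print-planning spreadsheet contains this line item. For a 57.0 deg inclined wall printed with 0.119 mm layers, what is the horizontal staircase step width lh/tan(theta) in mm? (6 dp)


step = 0.119 / tan(57.0) = 0.07728 mm


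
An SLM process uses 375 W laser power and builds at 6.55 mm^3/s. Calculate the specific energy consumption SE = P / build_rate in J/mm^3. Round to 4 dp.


SE = 375 / 6.55 = 57.2519 J/mm^3


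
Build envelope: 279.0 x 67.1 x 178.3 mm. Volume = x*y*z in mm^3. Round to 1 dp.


V = 279.0 * 67.1 * 178.3 = 3337936.5 mm^3


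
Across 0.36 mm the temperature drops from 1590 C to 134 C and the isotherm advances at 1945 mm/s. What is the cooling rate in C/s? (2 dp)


G = (1590-134)/0.36 = 4044.44444444 C/mm
CR = 4044.44444444 * 1945 = 7866444.44 C/s


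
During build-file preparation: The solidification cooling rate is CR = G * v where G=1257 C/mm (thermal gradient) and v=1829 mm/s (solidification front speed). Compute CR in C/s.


CR = 1257 * 1829 = 2299053 C/s


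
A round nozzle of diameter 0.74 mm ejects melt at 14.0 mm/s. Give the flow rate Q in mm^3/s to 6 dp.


A = pi*(0.74/2)^2 = 0.43008403 mm^2
Q = 0.43008403 * 14.0 = 6.021176 mm^3/s


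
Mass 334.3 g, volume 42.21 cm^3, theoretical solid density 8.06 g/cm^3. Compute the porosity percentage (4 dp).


rho_part = 334.3 / 42.21 = 7.91992419 g/cm^3
Porosity = (1 - 7.91992419/8.06)*100 = 1.7379 %


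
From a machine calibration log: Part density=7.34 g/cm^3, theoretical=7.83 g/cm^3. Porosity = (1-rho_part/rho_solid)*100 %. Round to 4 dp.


Porosity = (1-7.34/7.83)*100 = 6.258 %


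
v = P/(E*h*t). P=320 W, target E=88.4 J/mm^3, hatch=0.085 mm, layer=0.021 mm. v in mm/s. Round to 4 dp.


v = 320 / (88.4*0.085*0.021) = 2027.9605 mm/s


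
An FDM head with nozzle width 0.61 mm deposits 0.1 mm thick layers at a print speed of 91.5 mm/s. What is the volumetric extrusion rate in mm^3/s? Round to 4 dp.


Rate = 0.61 * 0.1 * 91.5 = 5.5815 mm^3/s


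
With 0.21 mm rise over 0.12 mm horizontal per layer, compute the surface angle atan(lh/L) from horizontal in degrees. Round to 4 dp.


angle = atan(0.21/0.12) = 60.2551 degrees


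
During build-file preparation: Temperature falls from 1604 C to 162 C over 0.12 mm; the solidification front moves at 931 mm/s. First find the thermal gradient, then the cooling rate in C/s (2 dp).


G = (1604-162)/0.12 = 12016.66666667 C/mm
CR = 12016.66666667 * 931 = 11187516.67 C/s


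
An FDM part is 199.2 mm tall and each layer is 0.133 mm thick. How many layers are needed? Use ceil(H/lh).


Layers = ceil(199.2/0.133) = 1498


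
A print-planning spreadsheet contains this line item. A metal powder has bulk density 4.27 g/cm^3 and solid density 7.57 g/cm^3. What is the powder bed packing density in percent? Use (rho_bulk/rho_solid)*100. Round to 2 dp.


Packing = (4.27/7.57)*100 = 56.41 %


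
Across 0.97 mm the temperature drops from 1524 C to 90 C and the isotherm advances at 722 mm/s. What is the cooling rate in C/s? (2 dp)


G = (1524-90)/0.97 = 1478.35051546 C/mm
CR = 1478.35051546 * 722 = 1067369.07 C/s


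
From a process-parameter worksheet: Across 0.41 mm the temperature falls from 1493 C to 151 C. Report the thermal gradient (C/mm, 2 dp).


G = (1493-151)/0.41 = 3273.17 C/mm


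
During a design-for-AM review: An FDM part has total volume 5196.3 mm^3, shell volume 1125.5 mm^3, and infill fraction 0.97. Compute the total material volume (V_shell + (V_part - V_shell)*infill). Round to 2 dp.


V_infill = (5196.3 - 1125.5) * 0.97 = 3948.68
V_total = 1125.5 + 3948.68 = 5074.18 mm^3


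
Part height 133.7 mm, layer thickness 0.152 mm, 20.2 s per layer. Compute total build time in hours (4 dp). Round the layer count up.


Layers = ceil(133.7/0.152) = 880
t = 880 * 20.2 / 3600 = 4.9378 hrs


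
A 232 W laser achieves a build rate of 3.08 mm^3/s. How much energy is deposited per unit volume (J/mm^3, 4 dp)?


SE = 232 / 3.08 = 75.3247 J/mm^3


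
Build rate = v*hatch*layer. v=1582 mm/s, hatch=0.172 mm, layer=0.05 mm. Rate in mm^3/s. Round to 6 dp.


Rate = 1582 * 0.172 * 0.05 = 13.6052 mm^3/s


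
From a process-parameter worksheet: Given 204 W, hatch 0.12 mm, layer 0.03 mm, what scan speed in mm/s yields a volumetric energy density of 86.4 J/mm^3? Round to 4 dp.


v = 204 / (86.4*0.12*0.03) = 655.8642 mm/s


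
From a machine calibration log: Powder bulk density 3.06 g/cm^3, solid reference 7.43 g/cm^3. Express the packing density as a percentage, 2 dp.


Packing = (3.06/7.43)*100 = 41.18 %


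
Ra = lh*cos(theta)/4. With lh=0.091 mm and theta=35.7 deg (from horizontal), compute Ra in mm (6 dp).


Ra = 0.091 * cos(35.7) / 4 = 0.018475 mm


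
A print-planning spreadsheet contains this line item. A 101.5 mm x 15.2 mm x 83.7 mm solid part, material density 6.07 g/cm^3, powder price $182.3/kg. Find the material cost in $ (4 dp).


V = 101.5 * 15.2 * 83.7 = 129132.36 mm^3 = 129.13236 cm^3
Mass = 129.13236 * 6.07 / 1000 = 0.78383343 kg
Cost = 0.78383343 * 182.3 = 142.8928 $


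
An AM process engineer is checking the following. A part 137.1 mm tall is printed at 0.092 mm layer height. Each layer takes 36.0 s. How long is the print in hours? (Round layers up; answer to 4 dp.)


Layers = ceil(137.1/0.092) = 1491
t = 1491 * 36.0 / 3600 = 14.91 hrs


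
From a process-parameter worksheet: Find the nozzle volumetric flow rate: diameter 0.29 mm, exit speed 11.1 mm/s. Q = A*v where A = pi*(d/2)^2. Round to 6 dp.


A = pi*(0.29/2)^2 = 0.06605199 mm^2
Q = 0.06605199 * 11.1 = 0.733177 mm^3/s


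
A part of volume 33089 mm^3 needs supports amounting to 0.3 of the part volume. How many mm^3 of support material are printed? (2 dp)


V_support = 33089 * 0.3 = 9926.7 mm^3


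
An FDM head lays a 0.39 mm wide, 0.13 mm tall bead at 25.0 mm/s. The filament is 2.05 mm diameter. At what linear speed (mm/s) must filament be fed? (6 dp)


Q = 0.39 * 0.13 * 25.0 = 1.2675 mm^3/s
A_fil = pi*(2.05/2)^2 = 3.30063578 mm^2
v_feed = 1.2675 / 3.30063578 = 0.384017 mm/s


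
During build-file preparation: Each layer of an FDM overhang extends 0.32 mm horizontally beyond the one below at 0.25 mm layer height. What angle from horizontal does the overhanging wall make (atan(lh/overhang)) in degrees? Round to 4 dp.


angle = atan(0.25/0.32) = 37.9987 degrees


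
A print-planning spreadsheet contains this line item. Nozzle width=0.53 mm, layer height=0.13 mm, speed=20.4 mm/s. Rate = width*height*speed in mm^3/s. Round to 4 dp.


Rate = 0.53 * 0.13 * 20.4 = 1.4056 mm^3/s


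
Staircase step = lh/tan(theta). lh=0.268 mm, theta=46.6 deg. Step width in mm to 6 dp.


step = 0.268 / tan(46.6) = 0.253435 mm


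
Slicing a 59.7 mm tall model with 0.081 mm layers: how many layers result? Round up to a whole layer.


Layers = ceil(59.7/0.081) = 738


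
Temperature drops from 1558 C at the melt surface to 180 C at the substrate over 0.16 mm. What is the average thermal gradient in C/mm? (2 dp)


G = (1558-180)/0.16 = 8612.5 C/mm


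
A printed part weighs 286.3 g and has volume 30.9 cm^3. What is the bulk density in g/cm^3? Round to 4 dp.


rho = 286.3 / 30.9 = 9.2654 g/cm^3


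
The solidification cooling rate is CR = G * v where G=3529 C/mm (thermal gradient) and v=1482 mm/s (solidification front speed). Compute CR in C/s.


CR = 3529 * 1482 = 5229978 C/s


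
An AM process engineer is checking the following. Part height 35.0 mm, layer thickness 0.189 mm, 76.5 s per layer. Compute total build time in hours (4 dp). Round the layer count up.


Layers = ceil(35.0/0.189) = 186
t = 186 * 76.5 / 3600 = 3.9525 hrs


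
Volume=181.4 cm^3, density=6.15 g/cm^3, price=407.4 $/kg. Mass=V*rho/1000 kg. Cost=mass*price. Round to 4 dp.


Mass = 181.4*6.15/1000 = 1.11561 kg
Cost = 1.11561 * 407.4 = 454.4995 $


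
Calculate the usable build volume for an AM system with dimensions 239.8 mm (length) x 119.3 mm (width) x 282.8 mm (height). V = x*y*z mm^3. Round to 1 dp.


V = 239.8 * 119.3 * 282.8 = 8090382.0 mm^3


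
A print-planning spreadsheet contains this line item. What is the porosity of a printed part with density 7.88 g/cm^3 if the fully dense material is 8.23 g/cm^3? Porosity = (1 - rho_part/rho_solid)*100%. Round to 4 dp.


Porosity = (1-7.88/8.23)*100 = 4.2527 %


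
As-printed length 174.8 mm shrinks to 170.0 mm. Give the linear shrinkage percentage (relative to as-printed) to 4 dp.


Shrinkage = ((174.8-170.0)/174.8)*100 = 2.746 %


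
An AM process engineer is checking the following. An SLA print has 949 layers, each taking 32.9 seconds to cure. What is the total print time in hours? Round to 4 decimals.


t = 949 * 32.9 / 3600 = 8.6728 hrs


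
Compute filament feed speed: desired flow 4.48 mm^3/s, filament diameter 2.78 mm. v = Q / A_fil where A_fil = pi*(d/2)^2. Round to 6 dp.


A = pi*(2.78/2)^2 = 6.069871
v = 4.48 / 6.069871 = 0.738072 mm/s


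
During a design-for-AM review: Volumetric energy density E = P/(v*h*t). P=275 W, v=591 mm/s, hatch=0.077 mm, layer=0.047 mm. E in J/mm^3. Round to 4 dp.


E = 275 / (591*0.077*0.047) = 128.575 J/mm^3


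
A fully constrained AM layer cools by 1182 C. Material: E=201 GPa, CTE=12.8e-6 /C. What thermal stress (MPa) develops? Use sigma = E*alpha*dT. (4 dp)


sigma = 201*1000 * 12.8e-6 * 1182 = 3041.0496 MPa


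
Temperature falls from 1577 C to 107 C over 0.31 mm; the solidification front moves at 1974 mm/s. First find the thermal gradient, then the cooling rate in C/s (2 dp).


G = (1577-107)/0.31 = 4741.93548387 C/mm
CR = 4741.93548387 * 1974 = 9360580.65 C/s


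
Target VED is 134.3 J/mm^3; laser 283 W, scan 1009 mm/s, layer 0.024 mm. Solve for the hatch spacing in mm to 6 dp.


h = 283 / (134.3*1009*0.024) = 0.087018 mm


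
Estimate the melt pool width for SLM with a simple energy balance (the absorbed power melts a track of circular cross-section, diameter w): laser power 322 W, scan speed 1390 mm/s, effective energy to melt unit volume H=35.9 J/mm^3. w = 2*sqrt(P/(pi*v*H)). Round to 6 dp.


w = 2*sqrt(322/(pi*1390*35.9)) = 0.090642 mm


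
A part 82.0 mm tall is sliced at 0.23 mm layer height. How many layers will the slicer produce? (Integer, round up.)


Layers = ceil(82.0/0.23) = 357


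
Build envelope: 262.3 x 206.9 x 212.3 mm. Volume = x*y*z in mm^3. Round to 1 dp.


V = 262.3 * 206.9 * 212.3 = 11521493.4 mm^3


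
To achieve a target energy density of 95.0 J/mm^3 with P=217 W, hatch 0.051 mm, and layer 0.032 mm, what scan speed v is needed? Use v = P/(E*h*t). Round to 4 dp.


v = 217 / (95.0*0.051*0.032) = 1399.6388 mm/s


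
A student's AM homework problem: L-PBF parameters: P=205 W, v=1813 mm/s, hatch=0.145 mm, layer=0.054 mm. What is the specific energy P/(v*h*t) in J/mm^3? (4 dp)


Build rate = 1813 * 0.145 * 0.054 = 14.19579 mm^3/s
SE = 205 / 14.19579 = 14.4409 J/mm^3
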